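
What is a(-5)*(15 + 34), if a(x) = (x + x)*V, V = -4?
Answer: 1960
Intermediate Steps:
a(x) = -8*x (a(x) = (x + x)*(-4) = (2*x)*(-4) = -8*x)
a(-5)*(15 + 34) = (-8*(-5))*(15 + 34) = 40*49 = 1960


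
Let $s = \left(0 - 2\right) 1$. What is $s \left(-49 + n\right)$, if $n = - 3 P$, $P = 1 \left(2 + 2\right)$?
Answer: $122$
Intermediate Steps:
$P = 4$ ($P = 1 \cdot 4 = 4$)
$s = -2$ ($s = \left(-2\right) 1 = -2$)
$n = -12$ ($n = \left(-3\right) 4 = -12$)
$s \left(-49 + n\right) = - 2 \left(-49 - 12\right) = \left(-2\right) \left(-61\right) = 122$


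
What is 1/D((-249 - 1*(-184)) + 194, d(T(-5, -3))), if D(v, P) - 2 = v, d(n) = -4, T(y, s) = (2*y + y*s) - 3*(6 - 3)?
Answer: 1/131 ≈ 0.0076336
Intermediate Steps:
T(y, s) = -9 + 2*y + s*y (T(y, s) = (2*y + s*y) - 3*3 = (2*y + s*y) - 9 = -9 + 2*y + s*y)
D(v, P) = 2 + v
1/D((-249 - 1*(-184)) + 194, d(T(-5, -3))) = 1/(2 + ((-249 - 1*(-184)) + 194)) = 1/(2 + ((-249 + 184) + 194)) = 1/(2 + (-65 + 194)) = 1/(2 + 129) = 1/131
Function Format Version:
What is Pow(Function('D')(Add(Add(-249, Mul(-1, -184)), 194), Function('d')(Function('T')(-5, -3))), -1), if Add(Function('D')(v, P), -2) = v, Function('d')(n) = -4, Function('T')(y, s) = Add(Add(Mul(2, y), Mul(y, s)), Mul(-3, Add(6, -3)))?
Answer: Rational(1, 131) ≈ 0.0076336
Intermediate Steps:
Function('T')(y, s) = Add(-9, Mul(2, y), Mul(s, y)) (Function('T')(y, s) = Add(Add(Mul(2, y), Mul(s, y)), Mul(-3, 3)) = Add(Add(Mul(2, y), Mul(s, y)), -9) = Add(-9, Mul(2, y), Mul(s, y)))
Function('D')(v, P) = Add(2, v)
Pow(Function('D')(Add(Add(-249, Mul(-1, -184)), 194), Function('d')(Function('T')(-5, -3))), -1) = Pow(Add(2, Add(Add(-249, Mul(-1, -184)), 194)), -1) = Pow(Add(2, Add(Add(-249, 184), 194)), -1) = Pow(Add(2, Add(-65, 194)), -1) = Pow(Add(2, 129), -1) = Pow(131, -1) = Rational(1, 131)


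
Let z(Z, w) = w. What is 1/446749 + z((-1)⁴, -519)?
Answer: -231862730/446749 ≈ -519.00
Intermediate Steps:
1/446749 + z((-1)⁴, -519) = 1/446749 - 519 = -231862730/446749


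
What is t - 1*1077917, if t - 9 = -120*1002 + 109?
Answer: -1198039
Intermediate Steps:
t = -120122 (t = 9 + (-120*1002 + 109) = 9 + (-120240 + 109) = 9 - 120131 = -120122)
t - 1*1077917 = -120122 - 1*1077917 = -120122 - 1077917 = -1198039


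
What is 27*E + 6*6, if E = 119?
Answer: 3249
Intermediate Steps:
27*E + 6*6 = 27*119 + 6*6 = 3213 + 36 = 3249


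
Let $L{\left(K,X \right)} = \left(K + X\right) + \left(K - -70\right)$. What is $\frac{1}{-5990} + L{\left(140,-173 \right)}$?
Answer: $\frac{1060229}{5990} \approx 177.0$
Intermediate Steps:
$L{\left(K,X \right)} = 70 + X + 2 K$ ($L{\left(K,X \right)} = \left(K + X\right) + \left(K + 70\right) = \left(K + X\right) + \left(70 + K\right) = 70 + X + 2 K$)
$\frac{1}{-5990} + L{\left(140,-173 \right)} = \frac{1}{-5990} + \left(70 - 173 + 2 \cdot 140\right) = - \frac{1}{5990} + \left(70 - 173 + 280\right) = - \frac{1}{5990} + 177 = \frac{1060229}{5990}$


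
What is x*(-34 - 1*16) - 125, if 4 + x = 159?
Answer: -7875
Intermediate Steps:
x = 155 (x = -4 + 159 = 155)
x*(-34 - 1*16) - 125 = 155*(-34 - 1*16) - 125 = 155*(-34 - 16) - 125 = 155*(-50) - 125 = -7750 - 125 = -7875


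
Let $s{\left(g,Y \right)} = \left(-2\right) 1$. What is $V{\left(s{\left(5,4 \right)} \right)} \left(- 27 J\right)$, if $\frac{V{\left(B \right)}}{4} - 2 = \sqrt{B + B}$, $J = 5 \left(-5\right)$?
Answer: $5400 + 5400 i \approx 5400.0 + 5400.0 i$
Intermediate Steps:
$s{\left(g,Y \right)} = -2$
$J = -25$
$V{\left(B \right)} = 8 + 4 \sqrt{2} \sqrt{B}$ ($V{\left(B \right)} = 8 + 4 \sqrt{B + B} = 8 + 4 \sqrt{2 B} = 8 + 4 \sqrt{2} \sqrt{B}$)
$V{\left(s{\left(5,4 \right)} \right)} \left(- 27 J\right) = \left(8 + 4 \sqrt{2} \sqrt{-2}\right) \left(\left(-27\right) \left(-25\right)\right) = \left(8 + 4 \sqrt{2} i \sqrt{2}\right) 675 = \left(8 + 8 i\right) 675 = 5400 + 5400 i$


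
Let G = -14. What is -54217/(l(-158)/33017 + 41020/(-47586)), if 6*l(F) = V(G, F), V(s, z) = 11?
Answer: 12168982119822/193467157 ≈ 62900.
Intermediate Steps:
l(F) = 11/6 (l(F) = (⅙)*11 = 11/6)
-54217/(l(-158)/33017 + 41020/(-47586)) = -54217/((11/6)/33017 + 41020/(-47586)) = -54217/((11/6)*(1/33017) + 41020*(-1/47586)) = -54217/(11/198102 - 2930/3399) = -54217/(-193467157/224449566) = -54217*(-224449566/193467157) = 12168982119822/193467157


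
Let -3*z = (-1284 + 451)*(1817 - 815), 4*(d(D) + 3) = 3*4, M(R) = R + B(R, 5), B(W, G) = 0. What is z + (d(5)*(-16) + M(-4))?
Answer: 278218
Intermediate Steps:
M(R) = R (M(R) = R + 0 = R)
d(D) = 0 (d(D) = -3 + (3*4)/4 = -3 + (1/4)*12 = -3 + 3 = 0)
z = 278222 (z = -(-1284 + 451)*(1817 - 815)/3 = -(-833)*1002/3 = -1/3*(-834666) = 278222)
z + (d(5)*(-16) + M(-4)) = 278222 + (0*(-16) - 4) = 278222 + (0 - 4) = 278222 - 4 = 278218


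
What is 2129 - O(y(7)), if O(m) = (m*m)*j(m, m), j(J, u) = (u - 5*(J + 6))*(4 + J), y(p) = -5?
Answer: 1879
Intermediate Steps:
j(J, u) = (4 + J)*(-30 + u - 5*J) (j(J, u) = (u - 5*(6 + J))*(4 + J) = (u + (-30 - 5*J))*(4 + J) = (-30 + u - 5*J)*(4 + J) = (4 + J)*(-30 + u - 5*J))
O(m) = m²*(-120 - 46*m - 4*m²) (O(m) = (m*m)*(-120 - 50*m - 5*m² + 4*m + m*m) = m²*(-120 - 50*m - 5*m² + 4*m + m²) = m²*(-120 - 46*m - 4*m²))
2129 - O(y(7)) = 2129 - (-5)²*(-120 - 46*(-5) - 4*(-5)²) = 2129 - 25*(-120 + 230 - 4*25) = 2129 - 25*(-120 + 230 - 100) = 2129 - 25*10 = 2129 - 1*250 = 2129 - 250 = 1879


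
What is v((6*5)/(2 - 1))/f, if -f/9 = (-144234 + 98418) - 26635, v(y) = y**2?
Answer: 100/72451 ≈ 0.0013802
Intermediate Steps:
f = 652059 (f = -9*((-144234 + 98418) - 26635) = -9*(-45816 - 26635) = -9*(-72451) = 652059)
v((6*5)/(2 - 1))/f = ((6*5)/(2 - 1))**2/652059 = (30/1)**2*(1/652059) = (30*1)**2*(1/652059) = 30**2*(1/652059) = 900*(1/652059) = 100/72451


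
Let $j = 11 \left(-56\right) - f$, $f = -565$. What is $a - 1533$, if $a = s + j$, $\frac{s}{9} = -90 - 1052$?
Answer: $-11862$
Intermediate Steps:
$j = -51$ ($j = 11 \left(-56\right) - -565 = -616 + 565 = -51$)
$s = -10278$ ($s = 9 \left(-90 - 1052\right) = 9 \left(-1142\right) = -10278$)
$a = -10329$ ($a = -10278 - 51 = -10329$)
$a - 1533 = -10329 - 1533 = -11862$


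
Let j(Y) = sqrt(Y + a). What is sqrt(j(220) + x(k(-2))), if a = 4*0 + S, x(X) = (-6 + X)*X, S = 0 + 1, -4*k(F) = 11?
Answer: sqrt(385 + 16*sqrt(221))/4 ≈ 6.2393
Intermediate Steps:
k(F) = -11/4 (k(F) = -1/4*11 = -11/4)
S = 1
x(X) = X*(-6 + X)
a = 1 (a = 4*0 + 1 = 0 + 1 = 1)
j(Y) = sqrt(1 + Y) (j(Y) = sqrt(Y + 1) = sqrt(1 + Y))
sqrt(j(220) + x(k(-2))) = sqrt(sqrt(1 + 220) - 11*(-6 - 11/4)/4) = sqrt(sqrt(221) - 11/4*(-35/4)) = sqrt(sqrt(221) + 385/16) = sqrt(385/16 + sqrt(221))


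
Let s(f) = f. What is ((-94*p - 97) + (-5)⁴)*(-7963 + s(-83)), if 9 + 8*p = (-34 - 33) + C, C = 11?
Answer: -20786841/2 ≈ -1.0393e+7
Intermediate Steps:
p = -65/8 (p = -9/8 + ((-34 - 33) + 11)/8 = -9/8 + (-67 + 11)/8 = -9/8 + (⅛)*(-56) = -9/8 - 7 = -65/8 ≈ -8.1250)
((-94*p - 97) + (-5)⁴)*(-7963 + s(-83)) = ((-94*(-65/8) - 97) + (-5)⁴)*(-7963 - 83) = ((3055/4 - 97) + 625)*(-8046) = (2667/4 + 625)*(-8046) = (5167/4)*(-8046) = -20786841/2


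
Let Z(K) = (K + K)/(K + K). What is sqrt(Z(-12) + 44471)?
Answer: 2*sqrt(11118) ≈ 210.88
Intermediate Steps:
Z(K) = 1 (Z(K) = (2*K)/((2*K)) = (2*K)*(1/(2*K)) = 1)
sqrt(Z(-12) + 44471) = sqrt(1 + 44471) = sqrt(44472) = 2*sqrt(11118)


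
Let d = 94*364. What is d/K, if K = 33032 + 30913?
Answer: 4888/9135 ≈ 0.53508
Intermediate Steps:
K = 63945
d = 34216
d/K = 34216/63945 = 34216*(1/63945) = 4888/9135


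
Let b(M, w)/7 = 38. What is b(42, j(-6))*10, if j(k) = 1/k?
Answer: 2660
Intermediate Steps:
b(M, w) = 266 (b(M, w) = 7*38 = 266)
b(42, j(-6))*10 = 266*10 = 2660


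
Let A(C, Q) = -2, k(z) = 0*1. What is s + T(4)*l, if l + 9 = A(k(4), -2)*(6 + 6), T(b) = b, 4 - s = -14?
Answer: -114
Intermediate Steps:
s = 18 (s = 4 - 1*(-14) = 4 + 14 = 18)
k(z) = 0
l = -33 (l = -9 - 2*(6 + 6) = -9 - 2*12 = -9 - 24 = -33)
s + T(4)*l = 18 + 4*(-33) = 18 - 132 = -114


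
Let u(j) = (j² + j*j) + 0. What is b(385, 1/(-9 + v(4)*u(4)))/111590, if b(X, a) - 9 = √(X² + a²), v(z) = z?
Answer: 9/111590 + √2099014226/13279210 ≈ 0.0035308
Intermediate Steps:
u(j) = 2*j² (u(j) = (j² + j²) + 0 = 2*j² + 0 = 2*j²)
b(X, a) = 9 + √(X² + a²)
b(385, 1/(-9 + v(4)*u(4)))/111590 = (9 + √(385² + (1/(-9 + 4*(2*4²)))²))/111590 = (9 + √(148225 + (1/(-9 + 4*(2*16)))²))*(1/111590) = (9 + √(148225 + (1/(-9 + 4*32))²))*(1/111590) = (9 + √(148225 + (1/(-9 + 128))²))*(1/111590) = (9 + √(148225 + (1/119)²))*(1/111590) = (9 + √(148225 + 1/14161))*(1/111590) = (9 + √(2099014226/14161))*(1/111590) = (9 + √2099014226/119)*(1/111590) = 9/111590 + √2099014226/13279210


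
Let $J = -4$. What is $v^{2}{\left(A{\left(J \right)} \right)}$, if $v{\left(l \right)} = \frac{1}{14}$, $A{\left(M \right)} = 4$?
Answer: $\frac{1}{196} \approx 0.005102$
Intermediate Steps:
$v{\left(l \right)} = \frac{1}{14}$
$v^{2}{\left(A{\left(J \right)} \right)} = \left(\frac{1}{14}\right)^{2} = \frac{1}{196}$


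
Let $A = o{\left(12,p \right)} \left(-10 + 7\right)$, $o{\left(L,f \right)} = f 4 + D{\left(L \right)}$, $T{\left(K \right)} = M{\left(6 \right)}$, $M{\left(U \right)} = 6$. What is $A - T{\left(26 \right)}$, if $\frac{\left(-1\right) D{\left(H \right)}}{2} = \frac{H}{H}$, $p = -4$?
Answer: $48$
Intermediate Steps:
$T{\left(K \right)} = 6$
$D{\left(H \right)} = -2$ ($D{\left(H \right)} = - 2 \frac{H}{H} = \left(-2\right) 1 = -2$)
$o{\left(L,f \right)} = -2 + 4 f$ ($o{\left(L,f \right)} = f 4 - 2 = 4 f - 2 = -2 + 4 f$)
$A = 54$ ($A = \left(-2 + 4 \left(-4\right)\right) \left(-10 + 7\right) = \left(-2 - 16\right) \left(-3\right) = \left(-18\right) \left(-3\right) = 54$)
$A - T{\left(26 \right)} = 54 - 6 = 48$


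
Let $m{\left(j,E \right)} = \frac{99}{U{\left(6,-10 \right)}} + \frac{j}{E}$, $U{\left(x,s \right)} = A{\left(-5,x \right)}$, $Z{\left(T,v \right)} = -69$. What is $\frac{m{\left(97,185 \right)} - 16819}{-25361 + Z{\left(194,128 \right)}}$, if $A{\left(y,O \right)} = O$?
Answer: $\frac{6216731}{9409100} \approx 0.66072$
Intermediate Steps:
$U{\left(x,s \right)} = x$
$m{\left(j,E \right)} = \frac{33}{2} + \frac{j}{E}$ ($m{\left(j,E \right)} = \frac{99}{6} + \frac{j}{E} = 99 \cdot \frac{1}{6} + \frac{j}{E} = \frac{33}{2} + \frac{j}{E}$)
$\frac{m{\left(97,185 \right)} - 16819}{-25361 + Z{\left(194,128 \right)}} = \frac{\left(\frac{33}{2} + \frac{97}{185}\right) - 16819}{-25361 - 69} = \frac{\left(\frac{33}{2} + 97 \cdot \frac{1}{185}\right) - 16819}{-25430} = \left(\left(\frac{33}{2} + \frac{97}{185}\right) - 16819\right) \left(- \frac{1}{25430}\right) = \left(\frac{6299}{370} - 16819\right) \left(- \frac{1}{25430}\right) = \left(- \frac{6216731}{370}\right) \left(- \frac{1}{25430}\right) = \frac{6216731}{9409100}$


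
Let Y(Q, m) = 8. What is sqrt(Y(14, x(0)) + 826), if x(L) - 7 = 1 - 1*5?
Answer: sqrt(834) ≈ 28.879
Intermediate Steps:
x(L) = 3 (x(L) = 7 + (1 - 1*5) = 7 + (1 - 5) = 7 - 4 = 3)
sqrt(Y(14, x(0)) + 826) = sqrt(8 + 826) = sqrt(834)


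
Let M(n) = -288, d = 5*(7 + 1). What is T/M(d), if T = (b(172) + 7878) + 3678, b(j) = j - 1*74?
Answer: -5827/144 ≈ -40.465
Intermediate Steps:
d = 40 (d = 5*8 = 40)
b(j) = -74 + j (b(j) = j - 74 = -74 + j)
T = 11654 (T = ((-74 + 172) + 7878) + 3678 = (98 + 7878) + 3678 = 7976 + 3678 = 11654)
T/M(d) = 11654/(-288) = 11654*(-1/288) = -5827/144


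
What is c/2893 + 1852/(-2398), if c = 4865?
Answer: 286747/315337 ≈ 0.90934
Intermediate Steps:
c/2893 + 1852/(-2398) = 4865/2893 + 1852/(-2398) = 4865*(1/2893) + 1852*(-1/2398) = 4865/2893 - 926/1199 = 286747/315337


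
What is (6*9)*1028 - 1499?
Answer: 54013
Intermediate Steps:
(6*9)*1028 - 1499 = 54*1028 - 1499 = 55512 - 1499 = 54013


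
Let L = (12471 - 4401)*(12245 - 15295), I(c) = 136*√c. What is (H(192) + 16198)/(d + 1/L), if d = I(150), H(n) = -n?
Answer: 7433277000/31713191813479245283 + 124412095138860000000*√6/31713191813479245283 ≈ 9.6095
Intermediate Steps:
L = -24613500 (L = 8070*(-3050) = -24613500)
d = 680*√6 (d = 136*√150 = 136*(5*√6) = 680*√6 ≈ 1665.7)
(H(192) + 16198)/(d + 1/L) = (-1*192 + 16198)/(680*√6 + 1/(-24613500)) = (-192 + 16198)/(680*√6 - 1/24613500) = 16006/(-1/24613500 + 680*√6)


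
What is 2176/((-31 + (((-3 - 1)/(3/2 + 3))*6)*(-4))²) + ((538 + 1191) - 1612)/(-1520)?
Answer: 29669283/1278320 ≈ 23.210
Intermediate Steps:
2176/((-31 + (((-3 - 1)/(3/2 + 3))*6)*(-4))²) + ((538 + 1191) - 1612)/(-1520) = 2176/((-31 + (-4/(3*(½) + 3)*6)*(-4))²) + (1729 - 1612)*(-1/1520) = 2176/((-31 + (-4/(3/2 + 3)*6)*(-4))²) + 117*(-1/1520) = 2176/((-31 + (-4/9/2*6)*(-4))²) - 117/1520 = 2176/((-31 + (-4*2/9*6)*(-4))²) - 117/1520 = 2176/((-31 - 8/9*6*(-4))²) - 117/1520 = 2176/((-31 - 16/3*(-4))²) - 117/1520 = 2176/((-31 + 64/3)²) - 117/1520 = 2176/((-29/3)²) - 117/1520 = 2176/(841/9) - 117/1520 = 2176*(9/841) - 117/1520 = 19584/841 - 117/1520 = 29669283/1278320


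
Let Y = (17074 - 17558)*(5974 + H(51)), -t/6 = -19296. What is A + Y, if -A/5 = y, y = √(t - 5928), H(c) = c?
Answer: -2916100 - 10*√27462 ≈ -2.9178e+6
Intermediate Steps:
t = 115776 (t = -6*(-19296) = 115776)
Y = -2916100 (Y = (17074 - 17558)*(5974 + 51) = -484*6025 = -2916100)
y = 2*√27462 (y = √(115776 - 5928) = √109848 = 2*√27462 ≈ 331.43)
A = -10*√27462 ≈ -1657.2
A + Y = -10*√27462 - 2916100 = -2916100 - 10*√27462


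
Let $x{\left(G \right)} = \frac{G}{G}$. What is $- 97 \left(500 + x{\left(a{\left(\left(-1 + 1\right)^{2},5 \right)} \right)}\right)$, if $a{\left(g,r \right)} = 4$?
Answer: $-48597$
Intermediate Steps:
$x{\left(G \right)} = 1$
$- 97 \left(500 + x{\left(a{\left(\left(-1 + 1\right)^{2},5 \right)} \right)}\right) = - 97 \left(500 + 1\right) = \left(-97\right) 501 = -48597$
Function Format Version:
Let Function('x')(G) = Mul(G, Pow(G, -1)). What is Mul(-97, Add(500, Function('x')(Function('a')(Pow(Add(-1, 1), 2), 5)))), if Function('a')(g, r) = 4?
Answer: -48597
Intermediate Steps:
Function('x')(G) = 1
Mul(-97, Add(500, Function('x')(Function('a')(Pow(Add(-1, 1), 2), 5)))) = Mul(-97, Add(500, 1)) = Mul(-97, 501) = -48597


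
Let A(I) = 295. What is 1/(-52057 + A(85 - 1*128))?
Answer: -1/51762 ≈ -1.9319e-5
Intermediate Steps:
1/(-52057 + A(85 - 1*128)) = 1/(-52057 + 295) = 1/(-51762) = -1/51762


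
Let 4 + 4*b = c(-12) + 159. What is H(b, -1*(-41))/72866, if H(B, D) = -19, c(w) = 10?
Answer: -19/72866 ≈ -0.00026075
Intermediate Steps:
b = 165/4 (b = -1 + (10 + 159)/4 = -1 + (¼)*169 = -1 + 169/4 = 165/4 ≈ 41.250)
H(b, -1*(-41))/72866 = -19/72866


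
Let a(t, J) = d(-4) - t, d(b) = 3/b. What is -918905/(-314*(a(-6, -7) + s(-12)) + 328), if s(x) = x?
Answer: -367562/979 ≈ -375.45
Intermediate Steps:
a(t, J) = -3/4 - t (a(t, J) = 3/(-4) - t = 3*(-1/4) - t = -3/4 - t)
-918905/(-314*(a(-6, -7) + s(-12)) + 328) = -918905/(-314*((-3/4 - 1*(-6)) - 12) + 328) = -918905/(-314*((-3/4 + 6) - 12) + 328) = -918905/(-314*(21/4 - 12) + 328) = -918905/(-314*(-27/4) + 328) = -918905/(4239/2 + 328) = -918905/4895/2 = -918905*2/4895 = -367562/979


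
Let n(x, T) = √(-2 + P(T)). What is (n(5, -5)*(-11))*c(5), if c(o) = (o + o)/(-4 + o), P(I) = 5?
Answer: -110*√3 ≈ -190.53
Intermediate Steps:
c(o) = 2*o/(-4 + o) (c(o) = (2*o)/(-4 + o) = 2*o/(-4 + o))
n(x, T) = √3 (n(x, T) = √(-2 + 5) = √3)
(n(5, -5)*(-11))*c(5) = (√3*(-11))*(2*5/(-4 + 5)) = (-11*√3)*(2*5/1) = (-11*√3)*(2*5*1) = -11*√3*10 = -110*√3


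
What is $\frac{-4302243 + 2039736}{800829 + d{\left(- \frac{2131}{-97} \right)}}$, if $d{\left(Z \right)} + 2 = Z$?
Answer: $- \frac{219463179}{77682350} \approx -2.8251$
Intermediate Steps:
$d{\left(Z \right)} = -2 + Z$
$\frac{-4302243 + 2039736}{800829 + d{\left(- \frac{2131}{-97} \right)}} = \frac{-4302243 + 2039736}{800829 - \left(2 + \frac{2131}{-97}\right)} = - \frac{2262507}{800829 - - \frac{1937}{97}} = - \frac{2262507}{800829 + \left(-2 + \frac{2131}{97}\right)} = - \frac{2262507}{800829 + \frac{1937}{97}} = - \frac{2262507}{\frac{77682350}{97}} = \left(-2262507\right) \frac{97}{77682350} = - \frac{219463179}{77682350}$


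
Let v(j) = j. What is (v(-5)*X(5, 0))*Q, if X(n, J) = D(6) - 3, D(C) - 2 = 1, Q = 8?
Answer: 0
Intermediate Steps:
D(C) = 3 (D(C) = 2 + 1 = 3)
X(n, J) = 0 (X(n, J) = 3 - 3 = 0)
(v(-5)*X(5, 0))*Q = -5*0*8 = 0*8 = 0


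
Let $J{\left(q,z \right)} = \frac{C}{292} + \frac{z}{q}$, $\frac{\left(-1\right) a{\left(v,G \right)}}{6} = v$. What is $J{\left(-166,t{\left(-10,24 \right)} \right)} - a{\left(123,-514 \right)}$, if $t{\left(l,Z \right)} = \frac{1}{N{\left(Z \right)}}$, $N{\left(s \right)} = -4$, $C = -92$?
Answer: $\frac{35757137}{48472} \approx 737.69$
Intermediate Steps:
$t{\left(l,Z \right)} = - \frac{1}{4}$ ($t{\left(l,Z \right)} = \frac{1}{-4} = - \frac{1}{4}$)
$a{\left(v,G \right)} = - 6 v$
$J{\left(q,z \right)} = - \frac{23}{73} + \frac{z}{q}$ ($J{\left(q,z \right)} = - \frac{92}{292} + \frac{z}{q} = \left(-92\right) \frac{1}{292} + \frac{z}{q} = - \frac{23}{73} + \frac{z}{q}$)
$J{\left(-166,t{\left(-10,24 \right)} \right)} - a{\left(123,-514 \right)} = \left(- \frac{23}{73} - \frac{1}{4 \left(-166\right)}\right) - \left(-6\right) 123 = \left(- \frac{23}{73} - - \frac{1}{664}\right) - -738 = \left(- \frac{23}{73} + \frac{1}{664}\right) + 738 = - \frac{15199}{48472} + 738 = \frac{35757137}{48472}$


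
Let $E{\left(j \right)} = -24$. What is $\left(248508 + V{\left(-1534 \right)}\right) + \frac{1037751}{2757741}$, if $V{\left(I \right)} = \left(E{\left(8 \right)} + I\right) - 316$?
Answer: $\frac{226717910515}{919247} \approx 2.4663 \cdot 10^{5}$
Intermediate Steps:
$V{\left(I \right)} = -340 + I$ ($V{\left(I \right)} = \left(-24 + I\right) - 316 = -340 + I$)
$\left(248508 + V{\left(-1534 \right)}\right) + \frac{1037751}{2757741} = \left(248508 - 1874\right) + \frac{1037751}{2757741} = \left(248508 - 1874\right) + 1037751 \cdot \frac{1}{2757741} = 246634 + \frac{345917}{919247} = \frac{226717910515}{919247}$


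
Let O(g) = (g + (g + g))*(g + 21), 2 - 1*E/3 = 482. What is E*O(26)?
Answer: -5279040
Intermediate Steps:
E = -1440 (E = 6 - 3*482 = 6 - 1446 = -1440)
O(g) = 3*g*(21 + g) (O(g) = (g + 2*g)*(21 + g) = (3*g)*(21 + g) = 3*g*(21 + g))
E*O(26) = -4320*26*(21 + 26) = -4320*26*47 = -1440*3666 = -5279040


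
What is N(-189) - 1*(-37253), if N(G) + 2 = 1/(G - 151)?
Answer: 12665339/340 ≈ 37251.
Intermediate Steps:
N(G) = -2 + 1/(-151 + G) (N(G) = -2 + 1/(G - 151) = -2 + 1/(-151 + G))
N(-189) - 1*(-37253) = (303 - 2*(-189))/(-151 - 189) - 1*(-37253) = (303 + 378)/(-340) + 37253 = -1/340*681 + 37253 = -681/340 + 37253 = 12665339/340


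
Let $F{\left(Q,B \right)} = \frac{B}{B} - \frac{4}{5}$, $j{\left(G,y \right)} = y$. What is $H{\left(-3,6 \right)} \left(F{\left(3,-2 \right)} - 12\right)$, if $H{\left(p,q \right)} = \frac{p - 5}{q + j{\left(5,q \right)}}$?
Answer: $\frac{118}{15} \approx 7.8667$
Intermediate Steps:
$F{\left(Q,B \right)} = \frac{1}{5}$ ($F{\left(Q,B \right)} = 1 - \frac{4}{5} = \frac{1}{5}$)
$H{\left(p,q \right)} = \frac{-5 + p}{2 q}$ ($H{\left(p,q \right)} = \frac{p - 5}{q + q} = \frac{-5 + p}{2 q}$)
$H{\left(-3,6 \right)} \left(F{\left(3,-2 \right)} - 12\right) = \frac{-5 - 3}{2 \cdot 6} \left(\frac{1}{5} - 12\right) = \frac{1}{2} \cdot \frac{1}{6} \left(-8\right) \left(- \frac{59}{5}\right) = \left(- \frac{2}{3}\right) \left(- \frac{59}{5}\right) = \frac{118}{15}$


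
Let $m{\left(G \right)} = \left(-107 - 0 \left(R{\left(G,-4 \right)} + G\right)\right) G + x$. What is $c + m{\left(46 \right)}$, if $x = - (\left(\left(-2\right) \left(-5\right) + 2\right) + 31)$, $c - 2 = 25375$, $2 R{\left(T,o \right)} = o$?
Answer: $20412$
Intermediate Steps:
$R{\left(T,o \right)} = \frac{o}{2}$
$c = 25377$ ($c = 2 + 25375 = 25377$)
$x = -43$ ($x = - (\left(10 + 2\right) + 31) = - (12 + 31) = \left(-1\right) 43 = -43$)
$m{\left(G \right)} = -43 - 107 G$ ($m{\left(G \right)} = \left(-107 - 0 \left(\frac{1}{2} \left(-4\right) + G\right)\right) G - 43 = \left(-107 - 0 \left(-2 + G\right)\right) G - 43 = \left(-107 - 0\right) G - 43 = \left(-107 + 0\right) G - 43 = - 107 G - 43 = -43 - 107 G$)
$c + m{\left(46 \right)} = 25377 - 4965 = 20412$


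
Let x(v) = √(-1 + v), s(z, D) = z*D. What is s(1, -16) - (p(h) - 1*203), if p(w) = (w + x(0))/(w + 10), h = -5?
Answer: 188 - I/5 ≈ 188.0 - 0.2*I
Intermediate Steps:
s(z, D) = D*z
p(w) = (I + w)/(10 + w) (p(w) = (w + √(-1 + 0))/(w + 10) = (w + √(-1))/(10 + w) = (w + I)/(10 + w) = (I + w)/(10 + w))
s(1, -16) - (p(h) - 1*203) = -16*1 - ((I - 5)/(10 - 5) - 1*203) = -16 - ((-5 + I)/5 - 203) = -16 - ((-1 + I/5) - 203) = -16 - (-204 + I/5) = -16 + (204 - I/5) = 188 - I/5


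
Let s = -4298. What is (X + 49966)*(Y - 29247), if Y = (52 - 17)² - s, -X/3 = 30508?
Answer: 985921992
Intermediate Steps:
X = -91524 (X = -3*30508 = -91524)
Y = 5523 (Y = (52 - 17)² - 1*(-4298) = 35² + 4298 = 1225 + 4298 = 5523)
(X + 49966)*(Y - 29247) = (-91524 + 49966)*(5523 - 29247) = -41558*(-23724) = 985921992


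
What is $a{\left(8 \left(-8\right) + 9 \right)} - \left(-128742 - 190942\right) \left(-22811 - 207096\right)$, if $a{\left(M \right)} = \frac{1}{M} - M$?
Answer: $- \frac{4042367413316}{55} \approx -7.3498 \cdot 10^{10}$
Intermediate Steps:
$a{\left(8 \left(-8\right) + 9 \right)} - \left(-128742 - 190942\right) \left(-22811 - 207096\right) = \left(\frac{1}{8 \left(-8\right) + 9} - \left(8 \left(-8\right) + 9\right)\right) - \left(-128742 - 190942\right) \left(-22811 - 207096\right) = \left(\frac{1}{-64 + 9} - \left(-64 + 9\right)\right) - \left(-319684\right) \left(-229907\right) = \left(\frac{1}{-55} - -55\right) - 73497589388 = \left(- \frac{1}{55} + 55\right) - 73497589388 = \frac{3024}{55} - 73497589388 = - \frac{4042367413316}{55}$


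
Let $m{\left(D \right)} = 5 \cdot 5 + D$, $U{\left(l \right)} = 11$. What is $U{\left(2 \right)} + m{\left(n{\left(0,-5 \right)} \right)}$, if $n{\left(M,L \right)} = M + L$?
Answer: $31$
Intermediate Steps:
$n{\left(M,L \right)} = L + M$
$m{\left(D \right)} = 25 + D$
$U{\left(2 \right)} + m{\left(n{\left(0,-5 \right)} \right)} = 11 + \left(25 + \left(-5 + 0\right)\right) = 11 + \left(25 - 5\right) = 11 + 20 = 31$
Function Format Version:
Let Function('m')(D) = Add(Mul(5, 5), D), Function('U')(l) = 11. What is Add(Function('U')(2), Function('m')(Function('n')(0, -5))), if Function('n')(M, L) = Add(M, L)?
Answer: 31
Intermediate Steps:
Function('n')(M, L) = Add(L, M)
Function('m')(D) = Add(25, D)
Add(Function('U')(2), Function('m')(Function('n')(0, -5))) = Add(11, Add(25, Add(-5, 0))) = Add(11, Add(25, -5)) = Add(11, 20) = 31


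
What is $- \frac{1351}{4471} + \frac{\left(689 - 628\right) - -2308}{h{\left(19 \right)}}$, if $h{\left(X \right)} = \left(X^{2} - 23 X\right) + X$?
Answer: $- \frac{10668806}{254847} \approx -41.864$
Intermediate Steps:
$h{\left(X \right)} = X^{2} - 22 X$
$- \frac{1351}{4471} + \frac{\left(689 - 628\right) - -2308}{h{\left(19 \right)}} = - \frac{1351}{4471} + \frac{\left(689 - 628\right) - -2308}{19 \left(-22 + 19\right)} = \left(-1351\right) \frac{1}{4471} + \frac{61 + 2308}{19 \left(-3\right)} = - \frac{1351}{4471} + \frac{2369}{-57} = - \frac{1351}{4471} + 2369 \left(- \frac{1}{57}\right) = - \frac{1351}{4471} - \frac{2369}{57} = - \frac{10668806}{254847}$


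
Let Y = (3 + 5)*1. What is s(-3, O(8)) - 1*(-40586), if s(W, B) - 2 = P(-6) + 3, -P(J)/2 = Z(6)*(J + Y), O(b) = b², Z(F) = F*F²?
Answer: 39727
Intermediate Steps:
Z(F) = F³
Y = 8 (Y = 8*1 = 8)
P(J) = -3456 - 432*J (P(J) = -2*6³*(J + 8) = -432*(8 + J) = -2*(1728 + 216*J) = -3456 - 432*J)
s(W, B) = -859 (s(W, B) = 2 + ((-3456 - 432*(-6)) + 3) = 2 + ((-3456 + 2592) + 3) = 2 + (-864 + 3) = 2 - 861 = -859)
s(-3, O(8)) - 1*(-40586) = -859 - 1*(-40586) = -859 + 40586 = 39727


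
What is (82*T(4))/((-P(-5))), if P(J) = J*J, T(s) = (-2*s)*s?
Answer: 2624/25 ≈ 104.96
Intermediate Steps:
T(s) = -2*s**2
P(J) = J**2
(82*T(4))/((-P(-5))) = (82*(-2*4**2))/((-1*(-5)**2)) = (82*(-2*16))/((-1*25)) = (82*(-32))/(-25) = -2624*(-1/25) = 2624/25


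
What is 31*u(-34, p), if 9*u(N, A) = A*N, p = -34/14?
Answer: 17918/63 ≈ 284.41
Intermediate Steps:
p = -17/7 (p = -34*1/14 = -17/7 ≈ -2.4286)
u(N, A) = A*N/9 (u(N, A) = (A*N)/9 = A*N/9)
31*u(-34, p) = 31*((1/9)*(-17/7)*(-34)) = 31*(578/63) = 17918/63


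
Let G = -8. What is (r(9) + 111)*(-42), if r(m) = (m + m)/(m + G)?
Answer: -5418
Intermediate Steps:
r(m) = 2*m/(-8 + m) (r(m) = (m + m)/(m - 8) = (2*m)/(-8 + m) = 2*m/(-8 + m))
(r(9) + 111)*(-42) = (2*9/(-8 + 9) + 111)*(-42) = (2*9/1 + 111)*(-42) = (2*9*1 + 111)*(-42) = (18 + 111)*(-42) = 129*(-42) = -5418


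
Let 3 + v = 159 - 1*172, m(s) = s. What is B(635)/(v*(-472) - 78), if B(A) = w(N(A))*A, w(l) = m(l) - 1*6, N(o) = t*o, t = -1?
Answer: -407035/7474 ≈ -54.460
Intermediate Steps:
N(o) = -o
v = -16 (v = -3 + (159 - 1*172) = -3 + (159 - 172) = -3 - 13 = -16)
w(l) = -6 + l (w(l) = l - 1*6 = l - 6 = -6 + l)
B(A) = A*(-6 - A) (B(A) = (-6 - A)*A = A*(-6 - A))
B(635)/(v*(-472) - 78) = (635*(-6 - 1*635))/(-16*(-472) - 78) = (635*(-6 - 635))/(7552 - 78) = (635*(-641))/7474 = -407035*1/7474 = -407035/7474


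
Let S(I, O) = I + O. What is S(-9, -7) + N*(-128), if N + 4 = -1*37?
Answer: 5232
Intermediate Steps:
N = -41 (N = -4 - 1*37 = -4 - 37 = -41)
S(-9, -7) + N*(-128) = (-9 - 7) - 41*(-128) = -16 + 5248 = 5232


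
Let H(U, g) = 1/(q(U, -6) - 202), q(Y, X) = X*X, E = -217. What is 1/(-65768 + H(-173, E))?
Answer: -166/10917489 ≈ -1.5205e-5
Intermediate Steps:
q(Y, X) = X**2
H(U, g) = -1/166 (H(U, g) = 1/((-6)**2 - 202) = 1/(36 - 202) = 1/(-166) = -1/166)
1/(-65768 + H(-173, E)) = 1/(-65768 - 1/166) = 1/(-10917489/166) = -166/10917489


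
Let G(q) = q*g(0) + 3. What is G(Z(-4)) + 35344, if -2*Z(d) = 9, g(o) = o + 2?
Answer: 35338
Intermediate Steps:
g(o) = 2 + o
Z(d) = -9/2 (Z(d) = -½*9 = -9/2)
G(q) = 3 + 2*q (G(q) = q*(2 + 0) + 3 = q*2 + 3 = 2*q + 3 = 3 + 2*q)
G(Z(-4)) + 35344 = (3 + 2*(-9/2)) + 35344 = (3 - 9) + 35344 = -6 + 35344 = 35338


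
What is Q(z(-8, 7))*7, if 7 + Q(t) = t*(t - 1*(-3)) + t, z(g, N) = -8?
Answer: 175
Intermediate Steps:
Q(t) = -7 + t + t*(3 + t) (Q(t) = -7 + (t*(t - 1*(-3)) + t) = -7 + (t*(t + 3) + t) = -7 + (t*(3 + t) + t) = -7 + (t + t*(3 + t)) = -7 + t + t*(3 + t))
Q(z(-8, 7))*7 = (-7 + (-8)**2 + 4*(-8))*7 = (-7 + 64 - 32)*7 = 25*7 = 175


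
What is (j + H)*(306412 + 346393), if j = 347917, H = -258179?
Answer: 58581415090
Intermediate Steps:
(j + H)*(306412 + 346393) = (347917 - 258179)*(306412 + 346393) = 89738*652805 = 58581415090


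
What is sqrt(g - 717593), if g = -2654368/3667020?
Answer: I*sqrt(603094275539113785)/916755 ≈ 847.11*I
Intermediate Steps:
g = -663592/916755 (g = -2654368*1/3667020 = -663592/916755 ≈ -0.72385)
sqrt(g - 717593) = sqrt(-663592/916755 - 717593) = sqrt(-657857634307/916755) = I*sqrt(603094275539113785)/916755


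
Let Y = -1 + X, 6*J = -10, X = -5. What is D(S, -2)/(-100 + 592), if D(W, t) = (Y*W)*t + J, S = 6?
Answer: 211/1476 ≈ 0.14295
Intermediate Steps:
J = -5/3 (J = (1/6)*(-10) = -5/3 ≈ -1.6667)
Y = -6 (Y = -1 - 5 = -6)
D(W, t) = -5/3 - 6*W*t (D(W, t) = (-6*W)*t - 5/3 = -6*W*t - 5/3 = -5/3 - 6*W*t)
D(S, -2)/(-100 + 592) = (-5/3 - 6*6*(-2))/(-100 + 592) = (-5/3 + 72)/492 = (1/492)*(211/3) = 211/1476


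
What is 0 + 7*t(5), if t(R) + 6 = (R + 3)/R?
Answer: -154/5 ≈ -30.800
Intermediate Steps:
t(R) = -6 + (3 + R)/R (t(R) = -6 + (R + 3)/R = -6 + (3 + R)/R)
0 + 7*t(5) = 0 + 7*(-5 + 3/5) = 0 + 7*(-22/5) = 0 - 154/5 = -154/5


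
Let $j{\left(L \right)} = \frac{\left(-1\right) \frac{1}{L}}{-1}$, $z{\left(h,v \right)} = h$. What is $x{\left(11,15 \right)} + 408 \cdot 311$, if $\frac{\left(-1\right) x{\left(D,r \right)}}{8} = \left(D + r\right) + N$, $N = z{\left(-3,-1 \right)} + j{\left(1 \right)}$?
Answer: $126696$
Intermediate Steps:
$j{\left(L \right)} = \frac{1}{L}$ ($j{\left(L \right)} = - \frac{1}{L} \left(-1\right) = \frac{1}{L}$)
$N = -2$ ($N = -3 + 1^{-1} = -3 + 1 = -2$)
$x{\left(D,r \right)} = 16 - 8 D - 8 r$ ($x{\left(D,r \right)} = - 8 \left(\left(D + r\right) - 2\right) = - 8 \left(-2 + D + r\right) = 16 - 8 D - 8 r$)
$x{\left(11,15 \right)} + 408 \cdot 311 = \left(16 - 88 - 120\right) + 408 \cdot 311 = \left(16 - 88 - 120\right) + 126888 = -192 + 126888 = 126696$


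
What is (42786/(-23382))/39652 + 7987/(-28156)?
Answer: -25716306718/90641111493 ≈ -0.28372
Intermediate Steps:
(42786/(-23382))/39652 + 7987/(-28156) = (42786*(-1/23382))*(1/39652) + 7987*(-1/28156) = -2377/1299*1/39652 - 7987/28156 = -2377/51507948 - 7987/28156 = -25716306718/90641111493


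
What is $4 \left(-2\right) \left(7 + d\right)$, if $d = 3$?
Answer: $-80$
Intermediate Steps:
$4 \left(-2\right) \left(7 + d\right) = 4 \left(-2\right) \left(7 + 3\right) = \left(-8\right) 10 = -80$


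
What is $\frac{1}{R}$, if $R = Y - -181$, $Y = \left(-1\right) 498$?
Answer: $- \frac{1}{317} \approx -0.0031546$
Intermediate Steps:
$Y = -498$
$R = -317$ ($R = -498 - -181 = -498 + 181 = -317$)
$\frac{1}{R} = \frac{1}{-317} = - \frac{1}{317}$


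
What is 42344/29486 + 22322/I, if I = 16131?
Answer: 670618778/237819333 ≈ 2.8199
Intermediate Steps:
42344/29486 + 22322/I = 42344/29486 + 22322/16131 = 42344*(1/29486) + 22322*(1/16131) = 21172/14743 + 22322/16131 = 670618778/237819333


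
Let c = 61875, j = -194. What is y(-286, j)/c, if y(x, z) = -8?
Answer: -8/61875 ≈ -0.00012929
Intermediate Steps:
y(-286, j)/c = -8/61875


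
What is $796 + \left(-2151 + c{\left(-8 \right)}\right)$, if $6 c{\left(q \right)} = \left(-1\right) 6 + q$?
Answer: $- \frac{4072}{3} \approx -1357.3$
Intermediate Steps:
$c{\left(q \right)} = -1 + \frac{q}{6}$ ($c{\left(q \right)} = \frac{\left(-1\right) 6 + q}{6} = \frac{-6 + q}{6} = -1 + \frac{q}{6}$)
$796 + \left(-2151 + c{\left(-8 \right)}\right) = 796 + \left(-2151 + \left(-1 + \frac{1}{6} \left(-8\right)\right)\right) = 796 - \frac{6460}{3} = - \frac{4072}{3}$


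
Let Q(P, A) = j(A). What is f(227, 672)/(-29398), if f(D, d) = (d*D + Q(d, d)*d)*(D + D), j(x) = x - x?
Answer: -34627488/14699 ≈ -2355.8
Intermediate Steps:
j(x) = 0
Q(P, A) = 0
f(D, d) = 2*d*D² (f(D, d) = (d*D + 0*d)*(D + D) = (D*d + 0)*(2*D) = (D*d)*(2*D) = 2*d*D²)
f(227, 672)/(-29398) = (2*672*227²)/(-29398) = (2*672*51529)*(-1/29398) = 69254976*(-1/29398) = -34627488/14699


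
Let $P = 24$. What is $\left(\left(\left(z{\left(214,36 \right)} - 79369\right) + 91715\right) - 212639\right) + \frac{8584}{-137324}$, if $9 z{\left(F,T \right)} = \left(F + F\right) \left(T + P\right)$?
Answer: $- \frac{20334910027}{102993} \approx -1.9744 \cdot 10^{5}$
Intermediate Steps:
$z{\left(F,T \right)} = \frac{2 F \left(24 + T\right)}{9}$ ($z{\left(F,T \right)} = \frac{\left(F + F\right) \left(T + 24\right)}{9} = \frac{2 F \left(24 + T\right)}{9}$)
$\left(\left(\left(z{\left(214,36 \right)} - 79369\right) + 91715\right) - 212639\right) + \frac{8584}{-137324} = \left(\left(\left(\frac{2}{9} \cdot 214 \left(24 + 36\right) - 79369\right) + 91715\right) - 212639\right) + \frac{8584}{-137324} = \left(\left(\left(\frac{2}{9} \cdot 214 \cdot 60 - 79369\right) + 91715\right) - 212639\right) + 8584 \left(- \frac{1}{137324}\right) = \left(\left(\left(\frac{8560}{3} - 79369\right) + 91715\right) - 212639\right) - \frac{2146}{34331} = \left(\left(- \frac{229547}{3} + 91715\right) - 212639\right) - \frac{2146}{34331} = \left(\frac{45598}{3} - 212639\right) - \frac{2146}{34331} = - \frac{592319}{3} - \frac{2146}{34331} = - \frac{20334910027}{102993}$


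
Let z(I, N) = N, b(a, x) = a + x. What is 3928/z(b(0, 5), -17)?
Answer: -3928/17 ≈ -231.06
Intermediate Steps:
3928/z(b(0, 5), -17) = 3928/(-17) = 3928*(-1/17) = -3928/17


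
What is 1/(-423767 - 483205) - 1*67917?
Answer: -61598817325/906972 ≈ -67917.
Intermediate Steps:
1/(-423767 - 483205) - 1*67917 = 1/(-906972) - 67917 = -1/906972 - 67917 = -61598817325/906972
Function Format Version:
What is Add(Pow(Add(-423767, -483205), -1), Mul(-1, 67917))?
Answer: Rational(-61598817325, 906972) ≈ -67917.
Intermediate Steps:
Add(Pow(Add(-423767, -483205), -1), Mul(-1, 67917)) = Add(Pow(-906972, -1), -67917) = Add(Rational(-1, 906972), -67917) = Rational(-61598817325, 906972)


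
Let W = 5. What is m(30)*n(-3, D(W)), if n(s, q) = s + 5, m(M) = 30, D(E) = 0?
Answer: 60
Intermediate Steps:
n(s, q) = 5 + s
m(30)*n(-3, D(W)) = 30*(5 - 3) = 30*2 = 60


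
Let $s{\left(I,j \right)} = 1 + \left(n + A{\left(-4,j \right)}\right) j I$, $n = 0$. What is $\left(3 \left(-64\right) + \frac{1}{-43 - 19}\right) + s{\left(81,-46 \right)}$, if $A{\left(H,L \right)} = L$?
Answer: $\frac{10614709}{62} \approx 1.7121 \cdot 10^{5}$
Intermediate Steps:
$s{\left(I,j \right)} = 1 + I j^{2}$ ($s{\left(I,j \right)} = 1 + \left(0 + j\right) j I = 1 + j j I = 1 + j^{2} I = 1 + I j^{2}$)
$\left(3 \left(-64\right) + \frac{1}{-43 - 19}\right) + s{\left(81,-46 \right)} = \left(3 \left(-64\right) + \frac{1}{-43 - 19}\right) + \left(1 + 81 \left(-46\right)^{2}\right) = \left(-192 + \frac{1}{-62}\right) + \left(1 + 81 \cdot 2116\right) = \left(-192 - \frac{1}{62}\right) + \left(1 + 171396\right) = - \frac{11905}{62} + 171397 = \frac{10614709}{62}$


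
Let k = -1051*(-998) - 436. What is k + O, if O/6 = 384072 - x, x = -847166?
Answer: 8435890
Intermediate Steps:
k = 1048462 (k = 1048898 - 436 = 1048462)
O = 7387428 (O = 6*(384072 - 1*(-847166)) = 6*(384072 + 847166) = 6*1231238 = 7387428)
k + O = 1048462 + 7387428 = 8435890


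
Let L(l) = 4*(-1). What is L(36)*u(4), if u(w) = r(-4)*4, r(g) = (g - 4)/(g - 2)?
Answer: -64/3 ≈ -21.333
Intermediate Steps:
L(l) = -4
r(g) = (-4 + g)/(-2 + g)
u(w) = 16/3 (u(w) = ((-4 - 4)/(-2 - 4))*4 = (-8/(-6))*4 = -1/6*(-8)*4 = (4/3)*4 = 16/3)
L(36)*u(4) = -4*16/3 = -64/3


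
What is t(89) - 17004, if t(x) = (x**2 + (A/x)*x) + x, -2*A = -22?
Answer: -8983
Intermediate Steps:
A = 11 (A = -1/2*(-22) = 11)
t(x) = 11 + x + x**2 (t(x) = (x**2 + (11/x)*x) + x = (x**2 + 11) + x = (11 + x**2) + x = 11 + x + x**2)
t(89) - 17004 = (11 + 89 + 89**2) - 17004 = (11 + 89 + 7921) - 17004 = 8021 - 17004 = -8983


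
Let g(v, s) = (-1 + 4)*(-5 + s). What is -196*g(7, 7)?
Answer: -1176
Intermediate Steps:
g(v, s) = -15 + 3*s (g(v, s) = 3*(-5 + s) = -15 + 3*s)
-196*g(7, 7) = -196*(-15 + 3*7) = -196*(-15 + 21) = -196*6 = -1176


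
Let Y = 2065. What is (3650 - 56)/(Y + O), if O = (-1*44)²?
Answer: 3594/4001 ≈ 0.89828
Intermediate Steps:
O = 1936 (O = (-44)² = 1936)
(3650 - 56)/(Y + O) = (3650 - 56)/(2065 + 1936) = 3594/4001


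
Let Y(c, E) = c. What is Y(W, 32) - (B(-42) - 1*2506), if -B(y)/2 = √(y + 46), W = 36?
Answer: 2546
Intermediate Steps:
B(y) = -2*√(46 + y) (B(y) = -2*√(y + 46) = -2*√(46 + y))
Y(W, 32) - (B(-42) - 1*2506) = 36 - (-2*√(46 - 42) - 1*2506) = 36 - (-2*√4 - 2506) = 36 - (-2*2 - 2506) = 36 - (-4 - 2506) = 36 - 1*(-2510) = 36 + 2510 = 2546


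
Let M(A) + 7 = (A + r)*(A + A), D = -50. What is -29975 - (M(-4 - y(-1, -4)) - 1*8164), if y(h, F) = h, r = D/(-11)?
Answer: -239742/11 ≈ -21795.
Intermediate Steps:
r = 50/11 (r = -50/(-11) = -50*(-1/11) = 50/11 ≈ 4.5455)
M(A) = -7 + 2*A*(50/11 + A) (M(A) = -7 + (A + 50/11)*(A + A) = -7 + (50/11 + A)*(2*A) = -7 + 2*A*(50/11 + A))
-29975 - (M(-4 - y(-1, -4)) - 1*8164) = -29975 - ((-7 + 2*(-4 - 1*(-1))**2 + 100*(-4 - 1*(-1))/11) - 1*8164) = -29975 - ((-7 + 2*(-4 + 1)**2 + 100*(-4 + 1)/11) - 8164) = -29975 - ((-7 + 2*(-3)**2 + (100/11)*(-3)) - 8164) = -29975 - ((-7 + 2*9 - 300/11) - 8164) = -29975 - ((-7 + 18 - 300/11) - 8164) = -29975 - (-179/11 - 8164) = -29975 - 1*(-89983/11) = -29975 + 89983/11 = -239742/11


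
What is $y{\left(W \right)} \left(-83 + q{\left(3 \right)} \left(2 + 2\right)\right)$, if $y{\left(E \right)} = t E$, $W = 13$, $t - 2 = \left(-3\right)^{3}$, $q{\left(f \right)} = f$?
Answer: $23075$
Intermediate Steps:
$t = -25$ ($t = 2 + \left(-3\right)^{3} = 2 - 27 = -25$)
$y{\left(E \right)} = - 25 E$
$y{\left(W \right)} \left(-83 + q{\left(3 \right)} \left(2 + 2\right)\right) = \left(-25\right) 13 \left(-83 + 3 \left(2 + 2\right)\right) = - 325 \left(-83 + 3 \cdot 4\right) = - 325 \left(-83 + 12\right) = \left(-325\right) \left(-71\right) = 23075$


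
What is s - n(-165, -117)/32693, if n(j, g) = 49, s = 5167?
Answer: 168924682/32693 ≈ 5167.0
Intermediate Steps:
s - n(-165, -117)/32693 = 5167 - 49/32693 = 168924682/32693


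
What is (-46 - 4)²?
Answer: 2500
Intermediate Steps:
(-46 - 4)² = (-50)² = 2500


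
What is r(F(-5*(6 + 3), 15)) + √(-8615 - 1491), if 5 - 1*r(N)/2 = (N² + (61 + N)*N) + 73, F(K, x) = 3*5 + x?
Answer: -7396 + I*√10106 ≈ -7396.0 + 100.53*I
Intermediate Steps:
F(K, x) = 15 + x
r(N) = -136 - 2*N² - 2*N*(61 + N) (r(N) = 10 - 2*((N² + (61 + N)*N) + 73) = 10 - 2*((N² + N*(61 + N)) + 73) = 10 - 2*(73 + N² + N*(61 + N)) = 10 + (-146 - 2*N² - 2*N*(61 + N)) = -136 - 2*N² - 2*N*(61 + N))
r(F(-5*(6 + 3), 15)) + √(-8615 - 1491) = (-136 - 122*(15 + 15) - 4*(15 + 15)²) + √(-8615 - 1491) = (-136 - 122*30 - 4*30²) + √(-10106) = (-136 - 3660 - 4*900) + I*√10106 = (-136 - 3660 - 3600) + I*√10106 = -7396 + I*√10106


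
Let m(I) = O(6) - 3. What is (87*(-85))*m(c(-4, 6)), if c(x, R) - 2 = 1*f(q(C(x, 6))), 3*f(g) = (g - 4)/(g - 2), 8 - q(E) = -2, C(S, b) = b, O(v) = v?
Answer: -22185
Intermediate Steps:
q(E) = 10 (q(E) = 8 - 1*(-2) = 8 + 2 = 10)
f(g) = (-4 + g)/(3*(-2 + g)) (f(g) = ((g - 4)/(g - 2))/3 = ((-4 + g)/(-2 + g))/3 = (-4 + g)/(3*(-2 + g)))
c(x, R) = 9/4 (c(x, R) = 2 + 1*((-4 + 10)/(3*(-2 + 10))) = 2 + 1*((1/3)*6/8) = 2 + 1*((1/3)*(1/8)*6) = 2 + 1*(1/4) = 2 + 1/4 = 9/4)
m(I) = 3 (m(I) = 6 - 3 = 3)
(87*(-85))*m(c(-4, 6)) = (87*(-85))*3 = -7395*3 = -22185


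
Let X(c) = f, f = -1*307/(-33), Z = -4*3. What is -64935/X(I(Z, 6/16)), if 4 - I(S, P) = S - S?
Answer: -2142855/307 ≈ -6980.0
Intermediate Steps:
Z = -12
I(S, P) = 4 (I(S, P) = 4 - (S - S) = 4 - 1*0 = 4 + 0 = 4)
f = 307/33 (f = -307*(-1/33) = 307/33 ≈ 9.3030)
X(c) = 307/33
-64935/X(I(Z, 6/16)) = -64935/307/33 = -64935*33/307 = -2142855/307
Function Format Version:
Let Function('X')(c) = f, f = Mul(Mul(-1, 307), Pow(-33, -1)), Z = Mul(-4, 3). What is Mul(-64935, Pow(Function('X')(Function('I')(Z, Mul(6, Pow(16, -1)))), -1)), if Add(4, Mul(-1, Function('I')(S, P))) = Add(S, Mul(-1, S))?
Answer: Rational(-2142855, 307) ≈ -6980.0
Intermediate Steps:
Z = -12
Function('I')(S, P) = 4 (Function('I')(S, P) = Add(4, Mul(-1, Add(S, Mul(-1, S)))) = Add(4, Mul(-1, 0)) = Add(4, 0) = 4)
f = Rational(307, 33) (f = Mul(-307, Rational(-1, 33)) = Rational(307, 33) ≈ 9.3030)
Function('X')(c) = Rational(307, 33)
Mul(-64935, Pow(Function('X')(Function('I')(Z, Mul(6, Pow(16, -1)))), -1)) = Mul(-64935, Pow(Rational(307, 33), -1)) = Mul(-64935, Rational(33, 307)) = Rational(-2142855, 307)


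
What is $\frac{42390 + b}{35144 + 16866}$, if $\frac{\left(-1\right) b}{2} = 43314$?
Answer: $- \frac{22119}{26005} \approx -0.85057$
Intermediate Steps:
$b = -86628$ ($b = \left(-2\right) 43314 = -86628$)
$\frac{42390 + b}{35144 + 16866} = \frac{42390 - 86628}{35144 + 16866} = - \frac{44238}{52010} = \left(-44238\right) \frac{1}{52010} = - \frac{22119}{26005}$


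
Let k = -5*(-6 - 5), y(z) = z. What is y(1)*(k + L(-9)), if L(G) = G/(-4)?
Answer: 229/4 ≈ 57.250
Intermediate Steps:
L(G) = -G/4 (L(G) = G*(-1/4) = -G/4)
k = 55 (k = -5*(-11) = 55)
y(1)*(k + L(-9)) = 1*(55 - 1/4*(-9)) = 1*(55 + 9/4) = 1*(229/4) = 229/4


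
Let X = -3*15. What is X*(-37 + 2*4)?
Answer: 1305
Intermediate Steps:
X = -45
X*(-37 + 2*4) = -45*(-37 + 2*4) = -45*(-37 + 8) = -45*(-29) = 1305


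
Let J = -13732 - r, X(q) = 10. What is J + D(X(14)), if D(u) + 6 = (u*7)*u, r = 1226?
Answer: -14264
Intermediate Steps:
J = -14958 (J = -13732 - 1*1226 = -13732 - 1226 = -14958)
D(u) = -6 + 7*u² (D(u) = -6 + (u*7)*u = -6 + (7*u)*u = -6 + 7*u²)
J + D(X(14)) = -14958 + (-6 + 7*10²) = -14958 + (-6 + 7*100) = -14958 + (-6 + 700) = -14958 + 694 = -14264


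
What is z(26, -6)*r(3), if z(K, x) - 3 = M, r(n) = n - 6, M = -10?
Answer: 21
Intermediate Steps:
r(n) = -6 + n
z(K, x) = -7 (z(K, x) = 3 - 10 = -7)
z(26, -6)*r(3) = -7*(-6 + 3) = -7*(-3) = 21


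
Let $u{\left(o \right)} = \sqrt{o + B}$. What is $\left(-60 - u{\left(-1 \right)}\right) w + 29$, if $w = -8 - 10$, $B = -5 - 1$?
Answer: $1109 + 18 i \sqrt{7} \approx 1109.0 + 47.624 i$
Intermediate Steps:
$B = -6$ ($B = -5 - 1 = -6$)
$u{\left(o \right)} = \sqrt{-6 + o}$ ($u{\left(o \right)} = \sqrt{o - 6} = \sqrt{-6 + o}$)
$w = -18$
$\left(-60 - u{\left(-1 \right)}\right) w + 29 = \left(-60 - \sqrt{-6 - 1}\right) \left(-18\right) + 29 = \left(-60 - \sqrt{-7}\right) \left(-18\right) + 29 = \left(-60 - i \sqrt{7}\right) \left(-18\right) + 29 = \left(1080 + 18 i \sqrt{7}\right) + 29 = 1109 + 18 i \sqrt{7}$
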